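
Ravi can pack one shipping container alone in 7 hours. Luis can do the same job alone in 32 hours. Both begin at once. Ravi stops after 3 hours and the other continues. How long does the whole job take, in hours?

In the first 3 hours the combined rate is 39/224, so 117/224 of the job is done, leaving 107/224.
After Ravi leaves the rate is 1/32 per hour; the remaining 107/224 takes 107/7 hours.
Total = 3 + 107/7 = 128/7 hours.

128/7 hours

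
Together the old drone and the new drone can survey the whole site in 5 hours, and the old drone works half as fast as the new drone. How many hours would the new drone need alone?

15/2 hours

Let the new drone's rate be r; then the old drone's rate is (1/2)r, so together (1/2 + 1)r = (3/2)r = 1/5.
Thus r = 2/15 per hour.
The new drone alone: 15/2 hours; the old drone alone: 15 hours.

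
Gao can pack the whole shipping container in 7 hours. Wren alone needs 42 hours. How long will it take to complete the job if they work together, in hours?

6 hours

Combined rate: 1/7 + 1/42 = (6 + 1)/42 = 7/42 = 1/6 per hour.
Time = 1 ÷ (1/6) = 6 hours.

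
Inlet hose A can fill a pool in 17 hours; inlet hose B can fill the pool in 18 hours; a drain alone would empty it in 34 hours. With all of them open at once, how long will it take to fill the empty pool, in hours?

Net rate = 1/17 + 1/18 − 1/34 = (18 + 17 − 9)/306 = 26/306 = 13/153 per hour.
Filling time = 1 ÷ (13/153) = 153/13 hours.

153/13 hours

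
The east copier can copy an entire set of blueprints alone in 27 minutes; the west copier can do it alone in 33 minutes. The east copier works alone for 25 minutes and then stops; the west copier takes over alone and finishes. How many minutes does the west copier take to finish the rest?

In 25 minutes the east copier does 25/27 of the job, leaving 2/27.
The west copier works at 1/33 per minute, so finishing takes 2/27 ÷ 1/33 = 22/9 minutes.

22/9 minutes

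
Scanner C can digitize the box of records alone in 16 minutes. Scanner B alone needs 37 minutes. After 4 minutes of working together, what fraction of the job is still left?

95/148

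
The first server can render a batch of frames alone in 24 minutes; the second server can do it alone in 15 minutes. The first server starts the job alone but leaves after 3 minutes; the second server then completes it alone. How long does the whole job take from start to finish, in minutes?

In 3 minutes the first server does 3/24 = 1/8 of the job, leaving 7/8.
The second server works at 1/15 per minute, so finishing takes 7/8 ÷ 1/15 = 105/8 minutes.
Total time = 3 + 105/8 = 129/8 minutes.

129/8 minutes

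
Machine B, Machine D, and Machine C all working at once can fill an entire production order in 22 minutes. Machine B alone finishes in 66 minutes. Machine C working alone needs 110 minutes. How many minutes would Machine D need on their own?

Combined rate is 1/22 per minute.
Known contribution: 1/66 + 1/110 = (5 + 3)/330 = 8/330 = 4/165 per minute.
So Machine D's rate is 1/22 − 4/165 = 7/330, meaning 330/7 minutes alone.

330/7 minutes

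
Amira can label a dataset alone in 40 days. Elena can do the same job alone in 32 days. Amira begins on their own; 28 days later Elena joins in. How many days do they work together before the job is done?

In the first 28 days Amira alone does 28/40 = 7/10 of the job, leaving 3/10.
Once everyone is working, combined rate: 1/40 + 1/32 = (4 + 5)/160 = 9/160 per day.
Remaining 3/10 at 9/160 per day takes 16/3 days.

16/3 days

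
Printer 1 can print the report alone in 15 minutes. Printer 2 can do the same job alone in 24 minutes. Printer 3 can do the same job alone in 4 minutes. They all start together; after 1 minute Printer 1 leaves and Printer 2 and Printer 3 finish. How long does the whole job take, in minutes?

16/5 minutes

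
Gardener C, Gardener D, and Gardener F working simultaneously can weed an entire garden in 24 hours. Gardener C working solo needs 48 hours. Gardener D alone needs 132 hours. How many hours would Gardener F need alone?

Combined rate is 1/24 per hour.
Known contribution: 1/48 + 1/132 = (11 + 4)/528 = 15/528 = 5/176 per hour.
So Gardener F's rate is 1/24 − 5/176 = 7/528, meaning 528/7 hours alone.

528/7 hours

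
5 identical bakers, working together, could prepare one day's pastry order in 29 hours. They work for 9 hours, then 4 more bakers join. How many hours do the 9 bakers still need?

100/9 hours

One baker does 1/145 of the job per hour.
After 9 hours with 5 bakers, 9/29 is done (20/29 left).
With 9 bakers the rate is 9/145, so the rest takes 20/29 ÷ 9/145 = 100/9 hours.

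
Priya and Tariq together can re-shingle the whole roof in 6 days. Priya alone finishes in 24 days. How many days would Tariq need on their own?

8 days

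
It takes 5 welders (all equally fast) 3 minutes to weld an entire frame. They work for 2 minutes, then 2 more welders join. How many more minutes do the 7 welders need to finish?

One welder does 1/15 of the job per minute.
After 2 minutes with 5 welders, 2/3 is done (1/3 left).
With 7 welders the rate is 7/15, so the rest takes 1/3 ÷ 7/15 = 5/7 minutes.

5/7 minutes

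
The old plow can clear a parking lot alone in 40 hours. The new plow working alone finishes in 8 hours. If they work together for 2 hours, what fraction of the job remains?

Combined rate: 1/40 + 1/8 = (1 + 5)/40 = 6/40 = 3/20 per hour.
In 2 hours they complete 2·3/20 = 3/10 of the job.
So 7/10 remains.

7/10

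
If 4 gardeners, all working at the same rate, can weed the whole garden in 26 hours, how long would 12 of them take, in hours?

26/3 hours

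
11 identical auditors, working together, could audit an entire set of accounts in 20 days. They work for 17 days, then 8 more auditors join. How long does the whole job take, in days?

356/19 days

One auditor does 1/220 of the job per day.
After 17 days with 11 auditors, 17/20 is done (3/20 left).
With 19 auditors the rate is 19/220, so the rest takes 3/20 ÷ 19/220 = 33/19 days.
Total = 17 + 33/19 = 356/19 days.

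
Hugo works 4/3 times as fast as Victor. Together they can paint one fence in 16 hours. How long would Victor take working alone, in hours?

112/3 hours

Let Victor's rate be r; then Hugo's rate is (4/3)r, so together (4/3 + 1)r = (7/3)r = 1/16.
Thus r = 3/112 per hour.
Victor alone: 112/3 hours; Hugo alone: 28 hours.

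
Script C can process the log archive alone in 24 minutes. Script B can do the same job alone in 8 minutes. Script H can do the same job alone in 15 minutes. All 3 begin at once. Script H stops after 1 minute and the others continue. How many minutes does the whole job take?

28/5 minutes

In the first 1 minute the combined rate is 7/30, so 7/30 of the job is done, leaving 23/30.
After Script H leaves the rate is 1/6 per minute; the remaining 23/30 takes 23/5 minutes.
Total = 1 + 23/5 = 28/5 minutes.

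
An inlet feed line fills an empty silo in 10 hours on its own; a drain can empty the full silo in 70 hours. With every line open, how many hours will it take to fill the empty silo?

Net rate = 1/10 − 1/70 = (7 − 1)/70 = 6/70 = 3/35 per hour.
Filling time = 1 ÷ (3/35) = 35/3 hours.

35/3 hours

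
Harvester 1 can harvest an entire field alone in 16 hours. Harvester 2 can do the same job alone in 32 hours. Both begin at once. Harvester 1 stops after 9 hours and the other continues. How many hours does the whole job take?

In the first 9 hours the combined rate is 3/32, so 27/32 of the job is done, leaving 5/32.
After harvester 1 leaves the rate is 1/32 per hour; the remaining 5/32 takes 5 hours.
Total = 9 + 5 = 14 hours.

14 hours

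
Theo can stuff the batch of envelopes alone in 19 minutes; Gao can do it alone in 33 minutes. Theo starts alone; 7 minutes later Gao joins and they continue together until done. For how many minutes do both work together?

In 7 minutes Theo does 7/19 of the job, leaving 12/19.
Theo and Gao together work at 52/627 per minute, so finishing takes 12/19 ÷ 52/627 = 99/13 minutes.

99/13 minutes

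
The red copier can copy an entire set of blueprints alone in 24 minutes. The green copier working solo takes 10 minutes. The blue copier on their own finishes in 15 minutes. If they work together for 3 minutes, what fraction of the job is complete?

Combined rate: 1/24 + 1/10 + 1/15 = (5 + 12 + 8)/120 = 25/120 = 5/24 per minute.
In 3 minutes they complete 3·5/24 = 5/8 of the job.

5/8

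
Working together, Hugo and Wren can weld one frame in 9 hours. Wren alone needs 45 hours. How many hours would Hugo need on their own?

Combined rate is 1/9 per hour.
Known contribution: 1/45 per hour.
So Hugo's rate is 1/9 − 1/45 = 4/45, meaning 45/4 hours alone.

45/4 hours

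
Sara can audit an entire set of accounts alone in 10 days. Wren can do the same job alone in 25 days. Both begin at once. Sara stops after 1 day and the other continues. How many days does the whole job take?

In the first 1 day the combined rate is 7/50, so 7/50 of the job is done, leaving 43/50.
After Sara leaves the rate is 1/25 per day; the remaining 43/50 takes 43/2 days.
Total = 1 + 43/2 = 45/2 days.

45/2 days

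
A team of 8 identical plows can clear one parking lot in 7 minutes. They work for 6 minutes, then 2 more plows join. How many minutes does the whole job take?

34/5 minutes

One plow does 1/56 of the job per minute.
After 6 minutes with 8 plows, 6/7 is done (1/7 left).
With 10 plows the rate is 10/56 = 5/28, so the rest takes 1/7 ÷ 5/28 = 4/5 minutes.
Total = 6 + 4/5 = 34/5 minutes.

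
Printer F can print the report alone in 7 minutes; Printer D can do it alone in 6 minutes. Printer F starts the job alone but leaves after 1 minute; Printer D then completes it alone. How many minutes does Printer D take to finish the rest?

36/7 minutes

In 1 minute Printer F does 1/7 of the job, leaving 6/7.
Printer D works at 1/6 per minute, so finishing takes 6/7 ÷ 1/6 = 36/7 minutes.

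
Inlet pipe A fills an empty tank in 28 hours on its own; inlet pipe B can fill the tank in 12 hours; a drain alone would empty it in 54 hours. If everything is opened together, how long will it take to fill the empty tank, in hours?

Net rate = 1/28 + 1/12 − 1/54 = (27 + 63 − 14)/756 = 76/756 = 19/189 per hour.
Filling time = 1 ÷ (19/189) = 189/19 hours.

189/19 hours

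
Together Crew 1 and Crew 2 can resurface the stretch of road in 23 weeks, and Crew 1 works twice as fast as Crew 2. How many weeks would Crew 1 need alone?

Let Crew 2's rate be r; then Crew 1's rate is 2r, so together (2 + 1)r = 3r = 1/23.
Thus r = 1/69 per week.
Crew 2 alone: 69 weeks; Crew 1 alone: 69/2 weeks.

69/2 weeks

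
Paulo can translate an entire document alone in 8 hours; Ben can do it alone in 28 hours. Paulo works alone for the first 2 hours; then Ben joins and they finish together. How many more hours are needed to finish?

14/3 hours

In 2 hours Paulo does 2/8 = 1/4 of the job, leaving 3/4.
Paulo and Ben together work at 9/56 per hour, so finishing takes 3/4 ÷ 9/56 = 14/3 hours.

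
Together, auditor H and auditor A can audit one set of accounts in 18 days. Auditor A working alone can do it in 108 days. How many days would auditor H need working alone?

108/5 days

Combined rate is 1/18 per day.
Known contribution: 1/108 per day.
So auditor H's rate is 1/18 − 1/108 = 5/108, meaning 108/5 days alone.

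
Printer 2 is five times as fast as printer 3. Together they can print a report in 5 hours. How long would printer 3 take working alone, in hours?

30 hours

Let printer 3's rate be r; then printer 2's rate is 5r, so together (5 + 1)r = 6r = 1/5.
Thus r = 1/30 per hour.
Printer 3 alone: 30 hours; printer 2 alone: 6 hours.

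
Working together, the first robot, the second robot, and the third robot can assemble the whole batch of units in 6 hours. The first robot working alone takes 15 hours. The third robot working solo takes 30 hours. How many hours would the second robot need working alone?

Combined rate is 1/6 per hour.
Known contribution: 1/15 + 1/30 = (2 + 1)/30 = 3/30 = 1/10 per hour.
So the second robot's rate is 1/6 − 1/10 = 1/15, meaning 15 hours alone.

15 hours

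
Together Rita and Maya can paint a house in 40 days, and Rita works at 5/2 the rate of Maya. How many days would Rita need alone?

Let Maya's rate be r; then Rita's rate is (5/2)r, so together (5/2 + 1)r = (7/2)r = 1/40.
Thus r = 1/140 per day.
Maya alone: 140 days; Rita alone: 56 days.

56 days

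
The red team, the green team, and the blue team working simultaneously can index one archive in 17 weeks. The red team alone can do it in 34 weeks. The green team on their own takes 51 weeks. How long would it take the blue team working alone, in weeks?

102 weeks

Combined rate is 1/17 per week.
Known contribution: 1/34 + 1/51 = (3 + 2)/102 = 5/102 per week.
So the blue team's rate is 1/17 − 5/102 = 1/102, meaning 102 weeks alone.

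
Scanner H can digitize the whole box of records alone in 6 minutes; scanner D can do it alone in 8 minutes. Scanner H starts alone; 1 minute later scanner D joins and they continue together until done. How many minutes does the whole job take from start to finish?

In 1 minute scanner H does 1/6 of the job, leaving 5/6.
Scanner H and scanner D together work at 7/24 per minute, so finishing takes 5/6 ÷ 7/24 = 20/7 minutes.
Total time = 1 + 20/7 = 27/7 minutes.

27/7 minutes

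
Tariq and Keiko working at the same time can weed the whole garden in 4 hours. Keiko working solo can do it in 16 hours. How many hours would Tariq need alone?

Combined rate is 1/4 per hour.
Known contribution: 1/16 per hour.
So Tariq's rate is 1/4 − 1/16 = 3/16, meaning 16/3 hours alone.

16/3 hours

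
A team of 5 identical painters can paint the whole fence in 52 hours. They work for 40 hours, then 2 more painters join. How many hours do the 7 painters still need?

One painter does 1/260 of the job per hour.
After 40 hours with 5 painters, 10/13 is done (3/13 left).
With 7 painters the rate is 7/260, so the rest takes 3/13 ÷ 7/260 = 60/7 hours.

60/7 hours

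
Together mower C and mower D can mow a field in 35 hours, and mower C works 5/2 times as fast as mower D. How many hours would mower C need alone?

49 hours

Let mower D's rate be r; then mower C's rate is (5/2)r, so together (5/2 + 1)r = (7/2)r = 1/35.
Thus r = 2/245 per hour.
Mower D alone: 245/2 hours; mower C alone: 49 hours.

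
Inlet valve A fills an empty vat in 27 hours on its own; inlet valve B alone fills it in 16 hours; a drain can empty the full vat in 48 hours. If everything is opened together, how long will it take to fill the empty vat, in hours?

216/17 hours

Net rate = 1/27 + 1/16 − 1/48 = (16 + 27 − 9)/432 = 34/432 = 17/216 per hour.
Filling time = 1 ÷ (17/216) = 216/17 hours.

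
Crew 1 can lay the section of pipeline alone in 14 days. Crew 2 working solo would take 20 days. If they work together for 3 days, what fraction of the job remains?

Combined rate: 1/14 + 1/20 = (10 + 7)/140 = 17/140 per day.
In 3 days they complete 3·17/140 = 51/140 of the job.
So 89/140 remains.

89/140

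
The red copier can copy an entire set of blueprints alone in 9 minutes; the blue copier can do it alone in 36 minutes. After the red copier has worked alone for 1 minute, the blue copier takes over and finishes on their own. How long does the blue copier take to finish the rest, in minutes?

32 minutes

In 1 minute the red copier does 1/9 of the job, leaving 8/9.
The blue copier works at 1/36 per minute, so finishing takes 8/9 ÷ 1/36 = 32 minutes.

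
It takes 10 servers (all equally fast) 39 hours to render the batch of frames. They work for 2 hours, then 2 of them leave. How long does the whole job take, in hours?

One server does 1/390 of the job per hour.
After 2 hours with 10 servers, 2/39 is done (37/39 left).
With 8 servers the rate is 8/390 = 4/195, so the rest takes 37/39 ÷ 4/195 = 185/4 hours.
Total = 2 + 185/4 = 193/4 hours.

193/4 hours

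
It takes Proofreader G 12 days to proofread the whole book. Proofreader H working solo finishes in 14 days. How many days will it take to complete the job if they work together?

Combined rate: 1/12 + 1/14 = (7 + 6)/84 = 13/84 per day.
Time = 1 ÷ (13/84) = 84/13 days.

84/13 days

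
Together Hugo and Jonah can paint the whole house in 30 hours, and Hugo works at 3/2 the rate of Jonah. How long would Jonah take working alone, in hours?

75 hours

Let Jonah's rate be r; then Hugo's rate is (3/2)r, so together (3/2 + 1)r = (5/2)r = 1/30.
Thus r = 1/75 per hour.
Jonah alone: 75 hours; Hugo alone: 50 hours.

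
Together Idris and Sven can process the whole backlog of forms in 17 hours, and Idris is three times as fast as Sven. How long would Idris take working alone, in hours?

68/3 hours

Let Sven's rate be r; then Idris's rate is 3r, so together (3 + 1)r = 4r = 1/17.
Thus r = 1/68 per hour.
Sven alone: 68 hours; Idris alone: 68/3 hours.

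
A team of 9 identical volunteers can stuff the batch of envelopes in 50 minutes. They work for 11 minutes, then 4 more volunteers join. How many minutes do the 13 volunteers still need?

27 minutes

One volunteer does 1/450 of the job per minute.
After 11 minutes with 9 volunteers, 11/50 is done (39/50 left).
With 13 volunteers the rate is 13/450, so the rest takes 39/50 ÷ 13/450 = 27 minutes.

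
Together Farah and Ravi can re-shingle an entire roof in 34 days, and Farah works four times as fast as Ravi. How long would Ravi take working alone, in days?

170 days

Let Ravi's rate be r; then Farah's rate is 4r, so together (4 + 1)r = 5r = 1/34.
Thus r = 1/170 per day.
Ravi alone: 170 days; Farah alone: 85/2 days.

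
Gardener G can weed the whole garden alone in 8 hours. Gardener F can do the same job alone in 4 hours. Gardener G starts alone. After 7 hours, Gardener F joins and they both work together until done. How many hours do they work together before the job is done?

1/3 hours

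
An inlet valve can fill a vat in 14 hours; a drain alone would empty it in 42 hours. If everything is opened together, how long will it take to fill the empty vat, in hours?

Net rate = 1/14 − 1/42 = (3 − 1)/42 = 2/42 = 1/21 per hour.
Filling time = 1 ÷ (1/21) = 21 hours.

21 hours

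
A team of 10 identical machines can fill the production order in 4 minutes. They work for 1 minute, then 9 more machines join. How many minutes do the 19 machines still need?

One machine does 1/40 of the job per minute.
After 1 minute with 10 machines, 1/4 is done (3/4 left).
With 19 machines the rate is 19/40, so the rest takes 3/4 ÷ 19/40 = 30/19 minutes.

30/19 minutes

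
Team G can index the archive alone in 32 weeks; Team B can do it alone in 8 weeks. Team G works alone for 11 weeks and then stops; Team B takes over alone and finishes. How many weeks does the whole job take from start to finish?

65/4 weeks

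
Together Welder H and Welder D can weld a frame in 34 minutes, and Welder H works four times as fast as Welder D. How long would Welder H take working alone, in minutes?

85/2 minutes

Let Welder D's rate be r; then Welder H's rate is 4r, so together (4 + 1)r = 5r = 1/34.
Thus r = 1/170 per minute.
Welder D alone: 170 minutes; Welder H alone: 85/2 minutes.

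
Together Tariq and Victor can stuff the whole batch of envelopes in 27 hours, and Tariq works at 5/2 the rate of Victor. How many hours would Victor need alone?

189/2 hours

Let Victor's rate be r; then Tariq's rate is (5/2)r, so together (5/2 + 1)r = (7/2)r = 1/27.
Thus r = 2/189 per hour.
Victor alone: 189/2 hours; Tariq alone: 189/5 hours.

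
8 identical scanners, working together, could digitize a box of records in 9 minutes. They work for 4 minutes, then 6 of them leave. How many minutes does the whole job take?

24 minutes

One scanner does 1/72 of the job per minute.
After 4 minutes with 8 scanners, 4/9 is done (5/9 left).
With 2 scanners the rate is 2/72 = 1/36, so the rest takes 5/9 ÷ 1/36 = 20 minutes.
Total = 4 + 20 = 24 minutes.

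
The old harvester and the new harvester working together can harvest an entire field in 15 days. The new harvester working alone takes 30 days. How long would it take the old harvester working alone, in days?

Combined rate is 1/15 per day.
Known contribution: 1/30 per day.
So the old harvester's rate is 1/15 − 1/30 = 1/30, meaning 30 days alone.

30 days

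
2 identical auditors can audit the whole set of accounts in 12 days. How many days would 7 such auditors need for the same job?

Total work is 2·12 = 24 auditor-days.
With 7 auditors: 24/7 days.

24/7 days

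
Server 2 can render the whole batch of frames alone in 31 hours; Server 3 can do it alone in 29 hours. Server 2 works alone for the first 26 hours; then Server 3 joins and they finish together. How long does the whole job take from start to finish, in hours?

In 26 hours Server 2 does 26/31 of the job, leaving 5/31.
Server 2 and Server 3 together work at 60/899 per hour, so finishing takes 5/31 ÷ 60/899 = 29/12 hours.
Total time = 26 + 29/12 = 341/12 hours.

341/12 hours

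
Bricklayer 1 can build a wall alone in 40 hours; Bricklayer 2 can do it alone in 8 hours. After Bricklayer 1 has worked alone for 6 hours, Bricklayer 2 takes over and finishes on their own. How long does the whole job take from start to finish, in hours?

In 6 hours Bricklayer 1 does 6/40 = 3/20 of the job, leaving 17/20.
Bricklayer 2 works at 1/8 per hour, so finishing takes 17/20 ÷ 1/8 = 34/5 hours.
Total time = 6 + 34/5 = 64/5 hours.

64/5 hours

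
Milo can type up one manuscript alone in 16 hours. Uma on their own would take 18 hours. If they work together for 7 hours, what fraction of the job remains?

25/144

Combined rate: 1/16 + 1/18 = (9 + 8)/144 = 17/144 per hour.
In 7 hours they complete 7·17/144 = 119/144 of the job.
So 25/144 remains.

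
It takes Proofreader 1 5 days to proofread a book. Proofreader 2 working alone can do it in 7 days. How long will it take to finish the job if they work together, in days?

35/12 days

Combined rate: 1/5 + 1/7 = (7 + 5)/35 = 12/35 per day.
Time = 1 ÷ (12/35) = 35/12 days.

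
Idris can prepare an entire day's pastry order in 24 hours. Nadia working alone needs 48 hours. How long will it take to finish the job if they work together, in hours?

16 hours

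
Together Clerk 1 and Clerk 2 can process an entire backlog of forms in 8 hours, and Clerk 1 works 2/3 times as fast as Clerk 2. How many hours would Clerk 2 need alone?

Let Clerk 2's rate be r; then Clerk 1's rate is (2/3)r, so together (2/3 + 1)r = (5/3)r = 1/8.
Thus r = 3/40 per hour.
Clerk 2 alone: 40/3 hours; Clerk 1 alone: 20 hours.

40/3 hours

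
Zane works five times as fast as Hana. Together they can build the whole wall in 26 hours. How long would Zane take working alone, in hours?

156/5 hours

Let Hana's rate be r; then Zane's rate is 5r, so together (5 + 1)r = 6r = 1/26.
Thus r = 1/156 per hour.
Hana alone: 156 hours; Zane alone: 156/5 hours.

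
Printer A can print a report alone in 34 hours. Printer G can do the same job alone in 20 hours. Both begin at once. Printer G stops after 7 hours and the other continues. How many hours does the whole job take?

In the first 7 hours the combined rate is 27/340, so 189/340 of the job is done, leaving 151/340.
After Printer G leaves the rate is 1/34 per hour; the remaining 151/340 takes 151/10 hours.
Total = 7 + 151/10 = 221/10 hours.

221/10 hours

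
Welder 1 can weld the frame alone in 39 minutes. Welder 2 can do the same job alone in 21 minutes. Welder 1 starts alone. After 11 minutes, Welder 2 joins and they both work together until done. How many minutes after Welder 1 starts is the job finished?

104/5 minutes

In the first 11 minutes Welder 1 alone does 11/39 of the job, leaving 28/39.
Once everyone is working, combined rate: 1/39 + 1/21 = (7 + 13)/273 = 20/273 per minute.
Remaining 28/39 at 20/273 per minute takes 49/5 minutes.
Total from the start = 11 + 49/5 = 104/5 minutes.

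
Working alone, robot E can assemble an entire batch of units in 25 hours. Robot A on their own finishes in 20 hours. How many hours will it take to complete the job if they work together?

100/9 hours

With two workers the combined time is the product over the sum: 25·20/(25+20) = 500/45 = 100/9 hours.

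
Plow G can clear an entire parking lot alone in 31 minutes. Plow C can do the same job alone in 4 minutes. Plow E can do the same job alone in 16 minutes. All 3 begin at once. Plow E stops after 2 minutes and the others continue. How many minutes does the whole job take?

31/10 minutes

In the first 2 minutes the combined rate is 171/496, so 171/248 of the job is done, leaving 77/248.
After plow E leaves the rate is 35/124 per minute; the remaining 77/248 takes 11/10 minutes.
Total = 2 + 11/10 = 31/10 minutes.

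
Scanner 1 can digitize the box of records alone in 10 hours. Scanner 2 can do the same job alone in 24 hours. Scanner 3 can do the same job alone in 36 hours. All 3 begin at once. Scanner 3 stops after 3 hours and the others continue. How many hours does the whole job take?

110/17 hours

In the first 3 hours the combined rate is 61/360, so 61/120 of the job is done, leaving 59/120.
After Scanner 3 leaves the rate is 17/120 per hour; the remaining 59/120 takes 59/17 hours.
Total = 3 + 59/17 = 110/17 hours.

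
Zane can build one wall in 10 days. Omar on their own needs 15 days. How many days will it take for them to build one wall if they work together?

Combined rate: 1/10 + 1/15 = (3 + 2)/30 = 5/30 = 1/6 per day.
Time = 1 ÷ (1/6) = 6 days.

6 days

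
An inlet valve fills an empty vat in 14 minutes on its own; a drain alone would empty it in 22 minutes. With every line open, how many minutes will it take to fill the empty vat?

Net rate = 1/14 − 1/22 = (11 − 7)/154 = 4/154 = 2/77 per minute.
Filling time = 1 ÷ (2/77) = 77/2 minutes.

77/2 minutes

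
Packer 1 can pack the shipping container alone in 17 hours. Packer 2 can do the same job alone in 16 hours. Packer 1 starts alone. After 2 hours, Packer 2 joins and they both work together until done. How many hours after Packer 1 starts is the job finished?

102/11 hours

In the first 2 hours Packer 1 alone does 2/17 of the job, leaving 15/17.
Once everyone is working, combined rate: 1/17 + 1/16 = (16 + 17)/272 = 33/272 per hour.
Remaining 15/17 at 33/272 per hour takes 80/11 hours.
Total from the start = 2 + 80/11 = 102/11 hours.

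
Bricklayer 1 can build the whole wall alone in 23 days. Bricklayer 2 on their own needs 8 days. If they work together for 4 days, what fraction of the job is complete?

Combined rate: 1/23 + 1/8 = (8 + 23)/184 = 31/184 per day.
In 4 days they complete 4·31/184 = 31/46 of the job.

31/46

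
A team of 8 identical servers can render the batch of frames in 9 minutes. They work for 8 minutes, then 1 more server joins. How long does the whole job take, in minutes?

One server does 1/72 of the job per minute.
After 8 minutes with 8 servers, 8/9 is done (1/9 left).
With 9 servers the rate is 9/72 = 1/8, so the rest takes 1/9 ÷ 1/8 = 8/9 minutes.
Total = 8 + 8/9 = 80/9 minutes.

80/9 minutes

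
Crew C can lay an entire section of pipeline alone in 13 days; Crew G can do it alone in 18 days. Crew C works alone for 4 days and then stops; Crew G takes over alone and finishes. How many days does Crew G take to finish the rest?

In 4 days Crew C does 4/13 of the job, leaving 9/13.
Crew G works at 1/18 per day, so finishing takes 9/13 ÷ 1/18 = 162/13 days.

162/13 days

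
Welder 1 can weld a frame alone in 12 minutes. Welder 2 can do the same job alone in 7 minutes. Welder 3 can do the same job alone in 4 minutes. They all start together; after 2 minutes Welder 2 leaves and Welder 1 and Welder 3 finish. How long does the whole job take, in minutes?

15/7 minutes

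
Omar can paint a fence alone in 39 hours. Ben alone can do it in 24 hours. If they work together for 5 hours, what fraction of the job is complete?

35/104

Combined rate: 1/39 + 1/24 = (8 + 13)/312 = 21/312 = 7/104 per hour.
In 5 hours they complete 5·7/104 = 35/104 of the job.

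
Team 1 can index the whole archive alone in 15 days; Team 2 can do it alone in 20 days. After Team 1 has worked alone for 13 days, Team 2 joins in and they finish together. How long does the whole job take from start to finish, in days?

99/7 days

In 13 days Team 1 does 13/15 of the job, leaving 2/15.
Team 1 and Team 2 together work at 7/60 per day, so finishing takes 2/15 ÷ 7/60 = 8/7 days.
Total time = 13 + 8/7 = 99/7 days.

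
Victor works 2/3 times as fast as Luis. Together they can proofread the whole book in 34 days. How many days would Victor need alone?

85 days

Let Luis's rate be r; then Victor's rate is (2/3)r, so together (2/3 + 1)r = (5/3)r = 1/34.
Thus r = 3/170 per day.
Luis alone: 170/3 days; Victor alone: 85 days.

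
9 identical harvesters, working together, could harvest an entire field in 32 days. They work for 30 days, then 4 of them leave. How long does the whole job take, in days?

168/5 days

One harvester does 1/288 of the job per day.
After 30 days with 9 harvesters, 15/16 is done (1/16 left).
With 5 harvesters the rate is 5/288, so the rest takes 1/16 ÷ 5/288 = 18/5 days.
Total = 30 + 18/5 = 168/5 days.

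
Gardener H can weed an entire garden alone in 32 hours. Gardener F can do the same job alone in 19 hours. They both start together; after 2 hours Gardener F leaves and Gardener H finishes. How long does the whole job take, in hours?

544/19 hours

In the first 2 hours the combined rate is 51/608, so 51/304 of the job is done, leaving 253/304.
After Gardener F leaves the rate is 1/32 per hour; the remaining 253/304 takes 506/19 hours.
Total = 2 + 506/19 = 544/19 hours.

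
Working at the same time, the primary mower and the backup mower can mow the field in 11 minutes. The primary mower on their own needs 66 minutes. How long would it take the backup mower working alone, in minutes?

66/5 minutes

Combined rate is 1/11 per minute.
Known contribution: 1/66 per minute.
So the backup mower's rate is 1/11 − 1/66 = 5/66, meaning 66/5 minutes alone.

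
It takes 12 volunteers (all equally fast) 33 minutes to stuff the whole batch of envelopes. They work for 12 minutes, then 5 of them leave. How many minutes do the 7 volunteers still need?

36 minutes

One volunteer does 1/396 of the job per minute.
After 12 minutes with 12 volunteers, 4/11 is done (7/11 left).
With 7 volunteers the rate is 7/396, so the rest takes 7/11 ÷ 7/396 = 36 minutes.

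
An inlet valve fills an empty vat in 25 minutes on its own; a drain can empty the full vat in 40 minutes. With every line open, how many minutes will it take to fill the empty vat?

200/3 minutes

Net rate = 1/25 − 1/40 = (8 − 5)/200 = 3/200 per minute.
Filling time = 1 ÷ (3/200) = 200/3 minutes.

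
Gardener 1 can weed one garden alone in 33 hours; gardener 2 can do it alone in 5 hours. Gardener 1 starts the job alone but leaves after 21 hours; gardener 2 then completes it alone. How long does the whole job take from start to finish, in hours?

251/11 hours

In 21 hours gardener 1 does 21/33 = 7/11 of the job, leaving 4/11.
Gardener 2 works at 1/5 per hour, so finishing takes 4/11 ÷ 1/5 = 20/11 hours.
Total time = 21 + 20/11 = 251/11 hours.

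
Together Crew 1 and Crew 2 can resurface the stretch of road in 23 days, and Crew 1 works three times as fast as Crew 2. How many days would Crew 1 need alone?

Let Crew 2's rate be r; then Crew 1's rate is 3r, so together (3 + 1)r = 4r = 1/23.
Thus r = 1/92 per day.
Crew 2 alone: 92 days; Crew 1 alone: 92/3 days.

92/3 days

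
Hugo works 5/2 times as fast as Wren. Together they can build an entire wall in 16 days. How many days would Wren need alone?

56 days

Let Wren's rate be r; then Hugo's rate is (5/2)r, so together (5/2 + 1)r = (7/2)r = 1/16.
Thus r = 1/56 per day.
Wren alone: 56 days; Hugo alone: 112/5 days.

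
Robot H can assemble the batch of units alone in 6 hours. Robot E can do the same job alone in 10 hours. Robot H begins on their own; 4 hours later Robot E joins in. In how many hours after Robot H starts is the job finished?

In the first 4 hours Robot H alone does 4/6 = 2/3 of the job, leaving 1/3.
Once everyone is working, combined rate: 1/6 + 1/10 = (5 + 3)/30 = 8/30 = 4/15 per hour.
Remaining 1/3 at 4/15 per hour takes 5/4 hours.
Total from the start = 4 + 5/4 = 21/4 hours.

21/4 hours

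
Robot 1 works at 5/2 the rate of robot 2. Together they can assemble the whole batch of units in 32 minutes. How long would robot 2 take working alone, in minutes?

Let robot 2's rate be r; then robot 1's rate is (5/2)r, so together (5/2 + 1)r = (7/2)r = 1/32.
Thus r = 1/112 per minute.
Robot 2 alone: 112 minutes; robot 1 alone: 224/5 minutes.

112 minutes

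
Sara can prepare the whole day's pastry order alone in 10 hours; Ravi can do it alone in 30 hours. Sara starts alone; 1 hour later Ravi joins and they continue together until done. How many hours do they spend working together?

In 1 hour Sara does 1/10 of the job, leaving 9/10.
Sara and Ravi together work at 2/15 per hour, so finishing takes 9/10 ÷ 2/15 = 27/4 hours.

27/4 hours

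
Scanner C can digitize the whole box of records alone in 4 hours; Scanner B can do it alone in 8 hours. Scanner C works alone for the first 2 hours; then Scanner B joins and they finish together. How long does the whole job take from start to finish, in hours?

10/3 hours

In 2 hours Scanner C does 2/4 = 1/2 of the job, leaving 1/2.
Scanner C and Scanner B together work at 3/8 per hour, so finishing takes 1/2 ÷ 3/8 = 4/3 hours.
Total time = 2 + 4/3 = 10/3 hours.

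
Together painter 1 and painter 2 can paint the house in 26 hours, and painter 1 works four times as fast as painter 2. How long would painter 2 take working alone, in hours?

Let painter 2's rate be r; then painter 1's rate is 4r, so together (4 + 1)r = 5r = 1/26.
Thus r = 1/130 per hour.
Painter 2 alone: 130 hours; painter 1 alone: 65/2 hours.

130 hours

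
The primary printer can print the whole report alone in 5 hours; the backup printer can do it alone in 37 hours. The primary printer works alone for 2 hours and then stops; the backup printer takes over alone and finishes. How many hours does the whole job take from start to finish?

121/5 hours

In 2 hours the primary printer does 2/5 of the job, leaving 3/5.
The backup printer works at 1/37 per hour, so finishing takes 3/5 ÷ 1/37 = 111/5 hours.
Total time = 2 + 111/5 = 121/5 hours.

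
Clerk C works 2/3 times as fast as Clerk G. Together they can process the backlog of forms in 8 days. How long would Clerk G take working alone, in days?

Let Clerk G's rate be r; then Clerk C's rate is (2/3)r, so together (2/3 + 1)r = (5/3)r = 1/8.
Thus r = 3/40 per day.
Clerk G alone: 40/3 days; Clerk C alone: 20 days.

40/3 days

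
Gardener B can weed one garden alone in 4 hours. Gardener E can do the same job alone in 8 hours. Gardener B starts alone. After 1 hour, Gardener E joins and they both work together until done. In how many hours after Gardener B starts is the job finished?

3 hours

In the first 1 hour Gardener B alone does 1/4 of the job, leaving 3/4.
Once everyone is working, combined rate: 1/4 + 1/8 = (2 + 1)/8 = 3/8 per hour.
Remaining 3/4 at 3/8 per hour takes 2 hours.
Total from the start = 1 + 2 = 3 hours.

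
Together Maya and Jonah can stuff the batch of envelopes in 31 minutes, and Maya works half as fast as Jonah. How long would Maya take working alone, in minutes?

93 minutes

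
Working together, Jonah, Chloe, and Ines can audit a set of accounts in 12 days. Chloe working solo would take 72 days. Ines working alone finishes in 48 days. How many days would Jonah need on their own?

144/7 days

Combined rate is 1/12 per day.
Known contribution: 1/72 + 1/48 = (2 + 3)/144 = 5/144 per day.
So Jonah's rate is 1/12 − 5/144 = 7/144, meaning 144/7 days alone.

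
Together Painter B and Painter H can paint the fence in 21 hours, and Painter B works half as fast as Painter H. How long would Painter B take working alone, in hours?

Let Painter H's rate be r; then Painter B's rate is (1/2)r, so together (1/2 + 1)r = (3/2)r = 1/21.
Thus r = 2/63 per hour.
Painter H alone: 63/2 hours; Painter B alone: 63 hours.

63 hours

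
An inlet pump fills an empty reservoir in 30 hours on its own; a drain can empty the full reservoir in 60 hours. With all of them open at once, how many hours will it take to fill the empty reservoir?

Net rate = 1/30 − 1/60 = (2 − 1)/60 = 1/60 per hour.
Filling time = 1 ÷ (1/60) = 60 hours.

60 hours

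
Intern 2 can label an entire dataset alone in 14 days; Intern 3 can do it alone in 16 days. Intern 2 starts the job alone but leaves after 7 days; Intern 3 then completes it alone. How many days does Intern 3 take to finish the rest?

In 7 days Intern 2 does 7/14 = 1/2 of the job, leaving 1/2.
Intern 3 works at 1/16 per day, so finishing takes 1/2 ÷ 1/16 = 8 days.

8 days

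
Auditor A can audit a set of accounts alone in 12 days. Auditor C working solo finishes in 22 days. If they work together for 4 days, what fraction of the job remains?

Combined rate: 1/12 + 1/22 = (11 + 6)/132 = 17/132 per day.
In 4 days they complete 4·17/132 = 17/33 of the job.
So 16/33 remains.

16/33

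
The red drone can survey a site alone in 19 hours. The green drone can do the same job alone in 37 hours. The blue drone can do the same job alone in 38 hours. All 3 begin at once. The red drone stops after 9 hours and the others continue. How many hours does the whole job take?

In the first 9 hours the combined rate is 149/1406, so 1341/1406 of the job is done, leaving 65/1406.
After the red drone leaves the rate is 75/1406 per hour; the remaining 65/1406 takes 13/15 hours.
Total = 9 + 13/15 = 148/15 hours.

148/15 hours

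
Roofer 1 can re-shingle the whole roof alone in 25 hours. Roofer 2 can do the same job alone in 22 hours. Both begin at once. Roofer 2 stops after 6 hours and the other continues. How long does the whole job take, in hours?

In the first 6 hours the combined rate is 47/550, so 141/275 of the job is done, leaving 134/275.
After Roofer 2 leaves the rate is 1/25 per hour; the remaining 134/275 takes 134/11 hours.
Total = 6 + 134/11 = 200/11 hours.

200/11 hours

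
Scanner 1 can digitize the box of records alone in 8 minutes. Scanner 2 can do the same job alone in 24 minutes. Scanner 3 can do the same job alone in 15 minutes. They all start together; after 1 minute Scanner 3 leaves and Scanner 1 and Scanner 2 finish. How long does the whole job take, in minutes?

In the first 1 minute the combined rate is 7/30, so 7/30 of the job is done, leaving 23/30.
After Scanner 3 leaves the rate is 1/6 per minute; the remaining 23/30 takes 23/5 minutes.
Total = 1 + 23/5 = 28/5 minutes.

28/5 minutes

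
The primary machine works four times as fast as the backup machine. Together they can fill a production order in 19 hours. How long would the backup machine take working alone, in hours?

95 hours

Let the backup machine's rate be r; then the primary machine's rate is 4r, so together (4 + 1)r = 5r = 1/19.
Thus r = 1/95 per hour.
The backup machine alone: 95 hours; the primary machine alone: 95/4 hours.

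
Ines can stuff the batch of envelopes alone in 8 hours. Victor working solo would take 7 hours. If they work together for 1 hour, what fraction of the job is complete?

15/56

Combined rate: 1/8 + 1/7 = (7 + 8)/56 = 15/56 per hour.
In 1 hour they complete 1·15/56 = 15/56 of the job.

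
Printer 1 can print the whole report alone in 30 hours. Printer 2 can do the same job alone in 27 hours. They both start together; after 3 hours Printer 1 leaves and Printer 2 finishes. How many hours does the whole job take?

243/10 hours

In the first 3 hours the combined rate is 19/270, so 19/90 of the job is done, leaving 71/90.
After Printer 1 leaves the rate is 1/27 per hour; the remaining 71/90 takes 213/10 hours.
Total = 3 + 213/10 = 243/10 hours.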